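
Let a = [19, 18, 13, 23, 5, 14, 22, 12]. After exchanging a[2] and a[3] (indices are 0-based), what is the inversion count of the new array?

18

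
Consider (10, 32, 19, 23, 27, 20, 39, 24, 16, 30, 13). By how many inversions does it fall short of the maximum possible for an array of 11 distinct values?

28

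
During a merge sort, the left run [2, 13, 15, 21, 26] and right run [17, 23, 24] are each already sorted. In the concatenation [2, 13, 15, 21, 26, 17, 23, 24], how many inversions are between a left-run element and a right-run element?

Count, for every r in R, how many entries of L exceed r:
r = 17: 21, 26 → 2
r = 23: 26 → 1
r = 24: 26 → 1
Cross-inversions: 2 + 1 + 1 = 4

4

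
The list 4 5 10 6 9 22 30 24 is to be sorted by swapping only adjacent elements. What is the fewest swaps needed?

Each adjacent swap fixes exactly one inversion, so the minimum swap count equals the number of inversions.
Count inversions — for each element, later elements that are smaller:
4: none → 0
5: none → 0
10: 6, 9 → 2
6: none → 0
9: none → 0
22: none → 0
30: 24 → 1
24: none → 0
Total inversions: 0 + 0 + 2 + 0 + 0 + 0 + 1 + 0 = 3

3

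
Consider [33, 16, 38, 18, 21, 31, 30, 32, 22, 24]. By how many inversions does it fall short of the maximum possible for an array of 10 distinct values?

Maximum inversions for 10 distinct elements is C(10, 2) = 10·9/2 = 45.
Current inversions — for each element, count later smaller elements:
33: 8
16: 0
38: 7
18: 0
21: 0
31: 3
30: 2
32: 2
22: 0
24: 0
Current total: 8 + 0 + 7 + 0 + 0 + 3 + 2 + 2 + 0 + 0 = 22
Shortfall: 45 − 22 = 23

23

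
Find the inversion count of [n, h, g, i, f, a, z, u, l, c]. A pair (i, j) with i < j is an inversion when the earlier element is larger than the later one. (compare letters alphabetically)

Count, for each position, how many later elements it exceeds:
n: 7
h: 4
g: 3
i: 3
f: 2
a: 0
z: 3
u: 2
l: 1
c: 0
Sum: 7 + 4 + 3 + 3 + 2 + 0 + 3 + 2 + 1 + 0 = 25

25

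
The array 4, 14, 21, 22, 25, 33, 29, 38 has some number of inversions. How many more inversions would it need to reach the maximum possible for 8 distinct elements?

27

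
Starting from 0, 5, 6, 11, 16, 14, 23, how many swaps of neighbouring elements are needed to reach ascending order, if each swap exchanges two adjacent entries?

1 swap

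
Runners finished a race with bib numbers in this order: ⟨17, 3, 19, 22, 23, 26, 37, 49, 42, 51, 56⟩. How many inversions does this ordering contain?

There are 2 inversions.

Sweep left to right; for each value list the smaller values that follow it:
17 → 3 → 1
3 → none → 0
19 → none → 0
22 → none → 0
23 → none → 0
26 → none → 0
37 → none → 0
49 → 42 → 1
42 → none → 0
51 → none → 0
56 → none → 0
Sum: 1 + 0 + 0 + 0 + 0 + 0 + 0 + 1 + 0 + 0 + 0 = 2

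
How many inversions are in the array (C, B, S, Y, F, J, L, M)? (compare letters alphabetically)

Element-by-element contributions:
C → B → 1
B → none → 0
S → F, J, L, M → 4
Y → F, J, L, M → 4
F → none → 0
J → none → 0
L → none → 0
M → none → 0
Sum: 1 + 0 + 4 + 4 + 0 + 0 + 0 + 0 = 9

9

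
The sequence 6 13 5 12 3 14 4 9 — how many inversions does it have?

15 out-of-order pairs

For each element, count later entries that are smaller:
6 → 5, 3, 4 → 3
13 → 5, 12, 3, 4, 9 → 5
5 → 3, 4 → 2
12 → 3, 4, 9 → 3
3 → none → 0
14 → 4, 9 → 2
4 → none → 0
9 → none → 0
Sum: 3 + 5 + 2 + 3 + 0 + 2 + 0 + 0 = 15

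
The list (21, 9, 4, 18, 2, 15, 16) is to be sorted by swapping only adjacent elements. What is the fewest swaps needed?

Minimum adjacent swaps = number of inversions (each swap of adjacent out-of-order elements removes one inversion and no swap can remove more).
Count inversions — for each element, later elements that are smaller:
21: 9, 4, 18, 2, 15, 16 → 6
9: 4, 2 → 2
4: 2 → 1
18: 2, 15, 16 → 3
2: none → 0
15: none → 0
16: none → 0
Total inversions: 6 + 2 + 1 + 3 + 0 + 0 + 0 = 12

12 adjacent swaps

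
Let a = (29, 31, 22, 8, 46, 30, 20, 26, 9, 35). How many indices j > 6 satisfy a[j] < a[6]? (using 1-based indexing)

3

The element at index 6 is 30.
Elements after it: 20, 26, 9, 35
Those smaller than 30: 20, 26, 9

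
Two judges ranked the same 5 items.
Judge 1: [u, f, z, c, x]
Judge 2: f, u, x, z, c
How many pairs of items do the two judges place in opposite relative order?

Assign each item its position (1..5) in the first ordering, then rewrite the second ordering as that position sequence:
positions: u→1, f→2, z→3, c→4, x→5
second ordering as positions: [2, 1, 5, 3, 4]
Discordant pairs = inversions in this position sequence.
2: 1 → 1
1: 0
5: 3, 4 → 2
3: 0
4: 0
Total: 1 + 0 + 2 + 0 + 0 = 3

3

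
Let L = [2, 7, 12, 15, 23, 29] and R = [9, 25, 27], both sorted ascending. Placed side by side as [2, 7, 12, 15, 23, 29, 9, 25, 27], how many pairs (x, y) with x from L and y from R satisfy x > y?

6

Count, for every r in R, how many entries of L exceed r:
r = 9: 12, 15, 23, 29 → 4
r = 25: 29 → 1
r = 27: 29 → 1
Cross-inversions: 4 + 1 + 1 = 6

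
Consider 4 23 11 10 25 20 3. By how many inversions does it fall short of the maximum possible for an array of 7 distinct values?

Maximum inversions for 7 distinct elements is C(7, 2) = 7·6/2 = 21.
Current inversions — for each element, count later smaller elements:
4: 1
23: 4
11: 2
10: 1
25: 2
20: 1
3: 0
Current total: 1 + 4 + 2 + 1 + 2 + 1 + 0 = 11
Shortfall: 21 − 11 = 10

10 inversions short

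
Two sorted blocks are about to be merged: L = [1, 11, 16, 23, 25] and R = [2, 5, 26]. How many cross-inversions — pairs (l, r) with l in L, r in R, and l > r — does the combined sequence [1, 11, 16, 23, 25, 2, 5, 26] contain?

For each element r of the right run, count left-run elements greater than r:
r = 2: 11, 16, 23, 25 → 4
r = 5: 11, 16, 23, 25 → 4
r = 26: none → 0
Cross-inversions: 4 + 4 + 0 = 8

Split inversions: 8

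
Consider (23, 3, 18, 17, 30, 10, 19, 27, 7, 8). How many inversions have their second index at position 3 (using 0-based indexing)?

The element at index 3 is 17.
Elements before it: 23, 3, 18
Those larger than 17: 23, 18

2 such elements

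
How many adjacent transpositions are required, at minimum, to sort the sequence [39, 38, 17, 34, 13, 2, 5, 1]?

26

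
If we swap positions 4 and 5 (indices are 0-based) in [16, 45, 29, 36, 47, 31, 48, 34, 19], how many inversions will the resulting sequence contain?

15 inversions

Positions 4 and 5 hold 47 and 31; after swapping, the array is [16, 45, 29, 36, 31, 47, 48, 34, 19].
Element-by-element contributions:
16 → none → 0
45 → 29, 36, 31, 34, 19 → 5
29 → 19 → 1
36 → 31, 34, 19 → 3
31 → 19 → 1
47 → 34, 19 → 2
48 → 34, 19 → 2
34 → 19 → 1
19 → none → 0
Sum: 0 + 5 + 1 + 3 + 1 + 2 + 2 + 1 + 0 = 15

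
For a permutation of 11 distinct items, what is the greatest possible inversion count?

Inversions: 55

The maximum occurs when the array is in strictly decreasing order: every one of the C(11, 2) pairs is inverted.
C(11, 2) = 11·10/2 = 55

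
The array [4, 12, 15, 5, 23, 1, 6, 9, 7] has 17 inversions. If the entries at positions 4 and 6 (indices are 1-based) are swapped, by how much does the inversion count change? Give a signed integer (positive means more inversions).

Positions 4 and 6 hold 5 and 1; after swapping, the array is [4, 12, 15, 1, 23, 5, 6, 9, 7].
For each element, count later entries that are smaller:
4: 1
12: 5
15: 5
1: 0
23: 4
5: 0
6: 0
9: 1
7: 0
Sum: 1 + 5 + 5 + 0 + 4 + 0 + 0 + 1 + 0 = 16
Change: 16 − 17 = -1

-1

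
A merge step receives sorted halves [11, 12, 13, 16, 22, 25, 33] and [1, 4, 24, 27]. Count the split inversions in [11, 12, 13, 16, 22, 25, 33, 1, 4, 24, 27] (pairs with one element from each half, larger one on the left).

17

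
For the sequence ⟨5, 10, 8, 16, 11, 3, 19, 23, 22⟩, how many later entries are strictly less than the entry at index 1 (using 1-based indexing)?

The element at index 1 is 5.
Elements after it: 10, 8, 16, 11, 3, 19, 23, 22
Those smaller than 5: 3

1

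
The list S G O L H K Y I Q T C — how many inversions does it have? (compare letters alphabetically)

Element-by-element contributions:
S: 8
G: 1
O: 5
L: 4
H: 1
K: 2
Y: 4
I: 1
Q: 1
T: 1
C: 0
Sum: 8 + 1 + 5 + 4 + 1 + 2 + 4 + 1 + 1 + 1 + 0 = 28

28 out-of-order pairs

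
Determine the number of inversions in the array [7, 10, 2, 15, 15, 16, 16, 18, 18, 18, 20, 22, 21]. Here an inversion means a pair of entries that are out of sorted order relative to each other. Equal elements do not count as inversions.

3 inversions

Sweep left to right; for each value list the smaller values that follow it:
7: 1
10: 1
2: 0
15: 0
15: 0
16: 0
16: 0
18: 0
18: 0
18: 0
20: 0
22: 1
21: 0
Sum: 1 + 1 + 0 + 0 + 0 + 0 + 0 + 0 + 0 + 0 + 0 + 1 + 0 = 3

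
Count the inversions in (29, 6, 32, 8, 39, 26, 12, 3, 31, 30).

22

For each element, count later entries that are smaller:
29 → 6, 8, 26, 12, 3 → 5
6 → 3 → 1
32 → 8, 26, 12, 3, 31, 30 → 6
8 → 3 → 1
39 → 26, 12, 3, 31, 30 → 5
26 → 12, 3 → 2
12 → 3 → 1
3 → none → 0
31 → 30 → 1
30 → none → 0
Sum: 5 + 1 + 6 + 1 + 5 + 2 + 1 + 0 + 1 + 0 = 22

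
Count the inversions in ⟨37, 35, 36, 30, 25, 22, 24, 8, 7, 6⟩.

Count, for each position, how many later elements it exceeds:
37: 9
35: 7
36: 7
30: 6
25: 5
22: 3
24: 3
8: 2
7: 1
6: 0
Sum: 9 + 7 + 7 + 6 + 5 + 3 + 3 + 2 + 1 + 0 = 43

Inversions: 43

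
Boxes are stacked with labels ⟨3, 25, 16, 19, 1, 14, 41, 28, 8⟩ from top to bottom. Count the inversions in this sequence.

16 inversions

Sweep left to right; for each value list the smaller values that follow it:
3: 1
25: 5
16: 3
19: 3
1: 0
14: 1
41: 2
28: 1
8: 0
Sum: 1 + 5 + 3 + 3 + 0 + 1 + 2 + 1 + 0 = 16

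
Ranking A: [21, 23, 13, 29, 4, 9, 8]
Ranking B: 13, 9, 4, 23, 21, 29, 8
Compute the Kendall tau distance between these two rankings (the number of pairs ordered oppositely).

10 discordant pairs

Assign each item its position (1..7) in the first ordering, then rewrite the second ordering as that position sequence:
positions: 21→1, 23→2, 13→3, 29→4, 4→5, 9→6, 8→7
second ordering as positions: [3, 6, 5, 2, 1, 4, 7]
Discordant pairs = inversions in this position sequence.
3: 2, 1 → 2
6: 5, 2, 1, 4 → 4
5: 2, 1, 4 → 3
2: 1 → 1
1: 0
4: 0
7: 0
Total: 2 + 4 + 3 + 1 + 0 + 0 + 0 = 10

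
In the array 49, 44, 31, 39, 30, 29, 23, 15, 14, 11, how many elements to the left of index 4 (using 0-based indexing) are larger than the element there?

The element at index 4 is 30.
Elements before it: 49, 44, 31, 39
Those larger than 30: 49, 44, 31, 39

4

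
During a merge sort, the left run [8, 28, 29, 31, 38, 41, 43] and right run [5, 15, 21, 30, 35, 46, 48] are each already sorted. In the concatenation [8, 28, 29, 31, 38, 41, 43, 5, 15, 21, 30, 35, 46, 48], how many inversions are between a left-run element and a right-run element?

Take each right-half value and tally the left-half values above it:
r = 5: 8, 28, 29, 31, 38, 41, 43 → 7
r = 15: 28, 29, 31, 38, 41, 43 → 6
r = 21: 28, 29, 31, 38, 41, 43 → 6
r = 30: 31, 38, 41, 43 → 4
r = 35: 38, 41, 43 → 3
r = 46: none → 0
r = 48: none → 0
Cross-inversions: 7 + 6 + 6 + 4 + 3 + 0 + 0 = 26

26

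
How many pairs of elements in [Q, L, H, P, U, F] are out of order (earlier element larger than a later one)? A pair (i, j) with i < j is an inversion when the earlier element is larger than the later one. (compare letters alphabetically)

Listing every pair i<j with a[i]>a[j] (using 1-based positions):
(1,2): Q > L
(1,3): Q > H
(1,4): Q > P
(1,6): Q > F
(2,3): L > H
(2,6): L > F
(3,6): H > F
(4,6): P > F
(5,6): U > F
That's 9 pairs.

9 inversions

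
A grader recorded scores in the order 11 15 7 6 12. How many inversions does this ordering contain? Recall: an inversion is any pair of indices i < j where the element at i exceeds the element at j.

For each element, count later entries that are smaller:
11 → 7, 6 → 2
15 → 7, 6, 12 → 3
7 → 6 → 1
6 → none → 0
12 → none → 0
Sum: 2 + 3 + 1 + 0 + 0 = 6

6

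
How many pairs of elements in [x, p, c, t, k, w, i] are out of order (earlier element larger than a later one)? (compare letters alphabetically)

For each element, count later entries that are smaller:
x → p, c, t, k, w, i → 6
p → c, k, i → 3
c → none → 0
t → k, i → 2
k → i → 1
w → i → 1
i → none → 0
Sum: 6 + 3 + 0 + 2 + 1 + 1 + 0 = 13

Out-of-order pairs: 13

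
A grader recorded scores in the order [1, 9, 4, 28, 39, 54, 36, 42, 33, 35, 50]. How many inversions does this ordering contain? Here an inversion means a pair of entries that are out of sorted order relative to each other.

13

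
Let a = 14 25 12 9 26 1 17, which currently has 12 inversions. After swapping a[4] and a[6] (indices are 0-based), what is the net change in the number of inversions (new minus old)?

-1

Positions 4 and 6 hold 26 and 17; after swapping, the array is [14, 25, 12, 9, 17, 1, 26].
Count, for each position, how many later elements it exceeds:
14 → 12, 9, 1 → 3
25 → 12, 9, 17, 1 → 4
12 → 9, 1 → 2
9 → 1 → 1
17 → 1 → 1
1 → none → 0
26 → none → 0
Sum: 3 + 4 + 2 + 1 + 1 + 0 + 0 = 11
Change: 11 − 12 = -1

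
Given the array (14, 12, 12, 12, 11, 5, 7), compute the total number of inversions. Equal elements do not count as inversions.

Count, for each position, how many later elements it exceeds:
14 → 12, 12, 12, 11, 5, 7 → 6
12 → 11, 5, 7 → 3
12 → 11, 5, 7 → 3
12 → 11, 5, 7 → 3
11 → 5, 7 → 2
5 → none → 0
7 → none → 0
Sum: 6 + 3 + 3 + 3 + 2 + 0 + 0 = 17

17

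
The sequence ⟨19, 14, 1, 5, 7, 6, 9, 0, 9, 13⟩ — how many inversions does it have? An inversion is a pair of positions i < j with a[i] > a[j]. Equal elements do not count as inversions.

23

Count, for each position, how many later elements it exceeds:
19: 9
14: 8
1: 1
5: 1
7: 2
6: 1
9: 1
0: 0
9: 0
13: 0
Sum: 9 + 8 + 1 + 1 + 2 + 1 + 1 + 0 + 0 + 0 = 23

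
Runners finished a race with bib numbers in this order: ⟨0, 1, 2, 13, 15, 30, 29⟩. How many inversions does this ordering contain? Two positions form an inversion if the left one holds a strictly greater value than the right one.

Out-of-order index pairs (0-indexed):
(5,6): 30 > 29
That's 1 pair.

There is 1 out-of-order pair.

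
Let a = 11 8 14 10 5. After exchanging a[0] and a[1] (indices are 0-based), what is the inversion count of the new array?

6 inversions

Positions 0 and 1 hold 11 and 8; after swapping, the array is [8, 11, 14, 10, 5].
Count, for each position, how many later elements it exceeds:
8 → 5 → 1
11 → 10, 5 → 2
14 → 10, 5 → 2
10 → 5 → 1
5 → none → 0
Sum: 1 + 2 + 2 + 1 + 0 = 6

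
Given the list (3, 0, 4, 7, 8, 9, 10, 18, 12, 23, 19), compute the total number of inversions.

3 inversions

Sweep left to right; for each value list the smaller values that follow it:
3 → 0 → 1
0 → none → 0
4 → none → 0
7 → none → 0
8 → none → 0
9 → none → 0
10 → none → 0
18 → 12 → 1
12 → none → 0
23 → 19 → 1
19 → none → 0
Sum: 1 + 0 + 0 + 0 + 0 + 0 + 0 + 1 + 0 + 1 + 0 = 3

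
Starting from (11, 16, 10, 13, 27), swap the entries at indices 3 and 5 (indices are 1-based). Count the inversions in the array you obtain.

6 inversions

Positions 3 and 5 hold 10 and 27; after swapping, the array is [11, 16, 27, 13, 10].
Element-by-element contributions:
11: 1
16: 2
27: 2
13: 1
10: 0
Sum: 1 + 2 + 2 + 1 + 0 = 6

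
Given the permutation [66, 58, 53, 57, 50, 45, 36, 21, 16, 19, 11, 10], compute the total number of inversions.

For each element, count later entries that are smaller:
66 → 58, 53, 57, 50, 45, 36, 21, 16, 19, 11, 10 → 11
58 → 53, 57, 50, 45, 36, 21, 16, 19, 11, 10 → 10
53 → 50, 45, 36, 21, 16, 19, 11, 10 → 8
57 → 50, 45, 36, 21, 16, 19, 11, 10 → 8
50 → 45, 36, 21, 16, 19, 11, 10 → 7
45 → 36, 21, 16, 19, 11, 10 → 6
36 → 21, 16, 19, 11, 10 → 5
21 → 16, 19, 11, 10 → 4
16 → 11, 10 → 2
19 → 11, 10 → 2
11 → 10 → 1
10 → none → 0
Sum: 11 + 10 + 8 + 8 + 7 + 6 + 5 + 4 + 2 + 2 + 1 + 0 = 64

64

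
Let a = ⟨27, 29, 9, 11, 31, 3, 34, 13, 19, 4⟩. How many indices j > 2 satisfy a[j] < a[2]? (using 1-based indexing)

6

The element at index 2 is 29.
Elements after it: 9, 11, 31, 3, 34, 13, 19, 4
Those smaller than 29: 9, 11, 3, 13, 19, 4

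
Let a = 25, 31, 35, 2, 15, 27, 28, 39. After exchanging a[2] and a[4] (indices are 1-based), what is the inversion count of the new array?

Positions 2 and 4 hold 31 and 2; after swapping, the array is [25, 2, 35, 31, 15, 27, 28, 39].
Count, for each position, how many later elements it exceeds:
25: 2
2: 0
35: 4
31: 3
15: 0
27: 0
28: 0
39: 0
Sum: 2 + 0 + 4 + 3 + 0 + 0 + 0 + 0 = 9

9 inversions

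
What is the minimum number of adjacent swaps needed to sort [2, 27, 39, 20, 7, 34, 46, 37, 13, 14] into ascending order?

Minimum adjacent swaps = number of inversions (each swap of adjacent out-of-order elements removes one inversion and no swap can remove more).
Count inversions — for each element, later elements that are smaller:
2: none → 0
27: 20, 7, 13, 14 → 4
39: 20, 7, 34, 37, 13, 14 → 6
20: 7, 13, 14 → 3
7: none → 0
34: 13, 14 → 2
46: 37, 13, 14 → 3
37: 13, 14 → 2
13: none → 0
14: none → 0
Total inversions: 0 + 4 + 6 + 3 + 0 + 2 + 3 + 2 + 0 + 0 = 20

Adjacent swaps: 20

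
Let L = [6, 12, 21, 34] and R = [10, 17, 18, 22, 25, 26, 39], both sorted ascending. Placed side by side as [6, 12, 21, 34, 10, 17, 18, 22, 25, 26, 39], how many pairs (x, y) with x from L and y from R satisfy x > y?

Count, for every r in R, how many entries of L exceed r:
r = 10: 12, 21, 34 → 3
r = 17: 21, 34 → 2
r = 18: 21, 34 → 2
r = 22: 34 → 1
r = 25: 34 → 1
r = 26: 34 → 1
r = 39: none → 0
Cross-inversions: 3 + 2 + 2 + 1 + 1 + 1 + 0 = 10

There are 10 split inversions.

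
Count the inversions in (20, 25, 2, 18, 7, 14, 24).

11 inversions

Inversion pairs (indices are 1-based):
(1,3): 20 > 2
(1,4): 20 > 18
(1,5): 20 > 7
(1,6): 20 > 14
(2,3): 25 > 2
(2,4): 25 > 18
(2,5): 25 > 7
(2,6): 25 > 14
(2,7): 25 > 24
(4,5): 18 > 7
(4,6): 18 > 14
That's 11 pairs.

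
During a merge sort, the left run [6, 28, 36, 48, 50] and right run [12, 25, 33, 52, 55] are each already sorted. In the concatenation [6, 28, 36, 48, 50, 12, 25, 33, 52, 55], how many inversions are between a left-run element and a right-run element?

Count, for every r in R, how many entries of L exceed r:
r = 12: 28, 36, 48, 50 → 4
r = 25: 28, 36, 48, 50 → 4
r = 33: 36, 48, 50 → 3
r = 52: none → 0
r = 55: none → 0
Cross-inversions: 4 + 4 + 3 + 0 + 0 = 11

11 split inversions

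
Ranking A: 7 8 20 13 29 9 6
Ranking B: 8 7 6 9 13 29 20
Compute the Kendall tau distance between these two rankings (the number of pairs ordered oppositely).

10 discordant pairs

Assign each item its position (1..7) in the first ordering, then rewrite the second ordering as that position sequence:
positions: 7→1, 8→2, 20→3, 13→4, 29→5, 9→6, 6→7
second ordering as positions: [2, 1, 7, 6, 4, 5, 3]
Discordant pairs = inversions in this position sequence.
2: 1 → 1
1: 0
7: 6, 4, 5, 3 → 4
6: 4, 5, 3 → 3
4: 3 → 1
5: 3 → 1
3: 0
Total: 1 + 0 + 4 + 3 + 1 + 1 + 0 = 10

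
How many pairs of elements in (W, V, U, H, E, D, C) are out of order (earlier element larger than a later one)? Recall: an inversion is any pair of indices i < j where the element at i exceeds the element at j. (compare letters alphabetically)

There are 21 inversions.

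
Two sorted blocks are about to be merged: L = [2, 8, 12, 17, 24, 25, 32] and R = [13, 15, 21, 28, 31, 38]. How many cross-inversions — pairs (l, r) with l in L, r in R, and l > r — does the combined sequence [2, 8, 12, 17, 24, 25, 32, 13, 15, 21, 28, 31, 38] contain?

Cross-inversions: 13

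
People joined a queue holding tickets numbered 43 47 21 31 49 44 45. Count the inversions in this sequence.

Out-of-order index pairs (0-indexed):
(0,2): 43 > 21
(0,3): 43 > 31
(1,2): 47 > 21
(1,3): 47 > 31
(1,5): 47 > 44
(1,6): 47 > 45
(4,5): 49 > 44
(4,6): 49 > 45
That's 8 pairs.

8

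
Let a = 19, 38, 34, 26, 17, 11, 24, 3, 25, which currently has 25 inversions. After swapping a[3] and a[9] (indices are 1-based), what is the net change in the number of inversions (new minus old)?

Positions 3 and 9 hold 34 and 25; after swapping, the array is [19, 38, 25, 26, 17, 11, 24, 3, 34].
For each element, count later entries that are smaller:
19: 3
38: 7
25: 4
26: 4
17: 2
11: 1
24: 1
3: 0
34: 0
Sum: 3 + 7 + 4 + 4 + 2 + 1 + 1 + 0 + 0 = 22
Change: 22 − 25 = -3

-3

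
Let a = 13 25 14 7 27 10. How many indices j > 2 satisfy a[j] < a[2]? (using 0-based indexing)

The element at index 2 is 14.
Elements after it: 7, 27, 10
Those smaller than 14: 7, 10

2 such elements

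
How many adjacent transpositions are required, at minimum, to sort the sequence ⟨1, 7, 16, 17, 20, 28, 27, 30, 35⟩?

Adjacent swaps: 1

Each adjacent swap fixes exactly one inversion, so the minimum swap count equals the number of inversions.
Count inversions — for each element, later elements that are smaller:
1: none → 0
7: none → 0
16: none → 0
17: none → 0
20: none → 0
28: 27 → 1
27: none → 0
30: none → 0
35: none → 0
Total inversions: 0 + 0 + 0 + 0 + 0 + 1 + 0 + 0 + 0 = 1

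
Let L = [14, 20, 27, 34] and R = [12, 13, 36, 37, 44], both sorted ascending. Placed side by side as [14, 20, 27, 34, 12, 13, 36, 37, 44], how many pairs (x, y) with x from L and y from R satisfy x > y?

Cross-inversions: 8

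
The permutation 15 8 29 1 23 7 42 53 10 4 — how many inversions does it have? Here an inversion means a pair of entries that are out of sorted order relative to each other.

22

For each element, count later entries that are smaller:
15 → 8, 1, 7, 10, 4 → 5
8 → 1, 7, 4 → 3
29 → 1, 23, 7, 10, 4 → 5
1 → none → 0
23 → 7, 10, 4 → 3
7 → 4 → 1
42 → 10, 4 → 2
53 → 10, 4 → 2
10 → 4 → 1
4 → none → 0
Sum: 5 + 3 + 5 + 0 + 3 + 1 + 2 + 2 + 1 + 0 = 22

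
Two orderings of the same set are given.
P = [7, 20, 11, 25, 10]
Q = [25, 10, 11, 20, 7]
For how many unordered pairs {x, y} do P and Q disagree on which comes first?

Assign each item its position (1..5) in the first ordering, then rewrite the second ordering as that position sequence:
positions: 7→1, 20→2, 11→3, 25→4, 10→5
second ordering as positions: [4, 5, 3, 2, 1]
Discordant pairs = inversions in this position sequence.
4: 3, 2, 1 → 3
5: 3, 2, 1 → 3
3: 2, 1 → 2
2: 1 → 1
1: 0
Total: 3 + 3 + 2 + 1 + 0 = 9

Disagreeing pairs: 9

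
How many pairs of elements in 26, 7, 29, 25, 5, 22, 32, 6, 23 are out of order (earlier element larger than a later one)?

Sweep left to right; for each value list the smaller values that follow it:
26: 6
7: 2
29: 5
25: 4
5: 0
22: 1
32: 2
6: 0
23: 0
Sum: 6 + 2 + 5 + 4 + 0 + 1 + 2 + 0 + 0 = 20

20 inversions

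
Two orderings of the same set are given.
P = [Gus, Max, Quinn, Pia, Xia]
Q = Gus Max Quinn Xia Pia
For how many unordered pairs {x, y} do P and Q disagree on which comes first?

Assign each item its position (1..5) in the first ordering, then rewrite the second ordering as that position sequence:
positions: Gus→1, Max→2, Quinn→3, Pia→4, Xia→5
second ordering as positions: [1, 2, 3, 5, 4]
Discordant pairs = inversions in this position sequence.
1: 0
2: 0
3: 0
5: 4 → 1
4: 0
Total: 0 + 0 + 0 + 1 + 0 = 1

1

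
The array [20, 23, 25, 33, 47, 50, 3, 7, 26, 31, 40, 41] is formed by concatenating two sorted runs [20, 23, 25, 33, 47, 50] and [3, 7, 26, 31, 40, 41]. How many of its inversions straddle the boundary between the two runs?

22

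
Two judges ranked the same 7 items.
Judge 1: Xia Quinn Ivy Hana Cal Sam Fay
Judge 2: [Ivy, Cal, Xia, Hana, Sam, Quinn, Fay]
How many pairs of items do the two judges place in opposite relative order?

7

Assign each item its position (1..7) in the first ordering, then rewrite the second ordering as that position sequence:
positions: Xia→1, Quinn→2, Ivy→3, Hana→4, Cal→5, Sam→6, Fay→7
second ordering as positions: [3, 5, 1, 4, 6, 2, 7]
Discordant pairs = inversions in this position sequence.
3: 1, 2 → 2
5: 1, 4, 2 → 3
1: 0
4: 2 → 1
6: 2 → 1
2: 0
7: 0
Total: 2 + 3 + 0 + 1 + 1 + 0 + 0 = 7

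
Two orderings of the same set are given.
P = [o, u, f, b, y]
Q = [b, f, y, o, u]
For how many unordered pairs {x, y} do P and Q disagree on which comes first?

7

Assign each item its position (1..5) in the first ordering, then rewrite the second ordering as that position sequence:
positions: o→1, u→2, f→3, b→4, y→5
second ordering as positions: [4, 3, 5, 1, 2]
Discordant pairs = inversions in this position sequence.
4: 3, 1, 2 → 3
3: 1, 2 → 2
5: 1, 2 → 2
1: 0
2: 0
Total: 3 + 2 + 2 + 0 + 0 = 7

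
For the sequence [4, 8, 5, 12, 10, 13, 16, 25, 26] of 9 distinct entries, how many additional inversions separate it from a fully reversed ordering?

34

Maximum inversions for 9 distinct elements is C(9, 2) = 9·8/2 = 36.
Current inversions — for each element, count later smaller elements:
4: 0
8: 1
5: 0
12: 1
10: 0
13: 0
16: 0
25: 0
26: 0
Current total: 0 + 1 + 0 + 1 + 0 + 0 + 0 + 0 + 0 = 2
Shortfall: 36 − 2 = 34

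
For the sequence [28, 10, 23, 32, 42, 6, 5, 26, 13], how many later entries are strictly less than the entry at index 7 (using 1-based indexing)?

The element at index 7 is 5.
Elements after it: 26, 13
None of them are smaller than 5.

0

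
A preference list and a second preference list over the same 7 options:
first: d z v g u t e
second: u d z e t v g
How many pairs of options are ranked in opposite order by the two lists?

Assign each item its position (1..7) in the first ordering, then rewrite the second ordering as that position sequence:
positions: d→1, z→2, v→3, g→4, u→5, t→6, e→7
second ordering as positions: [5, 1, 2, 7, 6, 3, 4]
Discordant pairs = inversions in this position sequence.
5: 1, 2, 3, 4 → 4
1: 0
2: 0
7: 6, 3, 4 → 3
6: 3, 4 → 2
3: 0
4: 0
Total: 4 + 0 + 0 + 3 + 2 + 0 + 0 = 9

Pairs: 9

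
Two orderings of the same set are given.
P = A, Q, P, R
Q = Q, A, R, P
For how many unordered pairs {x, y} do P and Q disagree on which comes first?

Assign each item its position (1..4) in the first ordering, then rewrite the second ordering as that position sequence:
positions: A→1, Q→2, P→3, R→4
second ordering as positions: [2, 1, 4, 3]
Discordant pairs = inversions in this position sequence.
2: 1 → 1
1: 0
4: 3 → 1
3: 0
Total: 1 + 0 + 1 + 0 = 2

Disagreeing pairs: 2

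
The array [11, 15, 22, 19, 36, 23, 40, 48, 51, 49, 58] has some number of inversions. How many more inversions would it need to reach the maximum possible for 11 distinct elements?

52 inversions short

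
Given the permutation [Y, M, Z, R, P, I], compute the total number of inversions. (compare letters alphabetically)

There are 11 out-of-order pairs.

For each element, count later entries that are smaller:
Y → M, R, P, I → 4
M → I → 1
Z → R, P, I → 3
R → P, I → 2
P → I → 1
I → none → 0
Sum: 4 + 1 + 3 + 2 + 1 + 0 = 11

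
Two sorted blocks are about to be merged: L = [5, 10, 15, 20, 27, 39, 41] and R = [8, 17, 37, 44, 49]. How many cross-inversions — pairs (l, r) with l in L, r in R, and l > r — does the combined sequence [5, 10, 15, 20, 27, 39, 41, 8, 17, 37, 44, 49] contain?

Take each right-half value and tally the left-half values above it:
r = 8: 10, 15, 20, 27, 39, 41 → 6
r = 17: 20, 27, 39, 41 → 4
r = 37: 39, 41 → 2
r = 44: none → 0
r = 49: none → 0
Cross-inversions: 6 + 4 + 2 + 0 + 0 = 12

12 split inversions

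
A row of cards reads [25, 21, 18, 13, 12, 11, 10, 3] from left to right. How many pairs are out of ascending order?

Count, for each position, how many later elements it exceeds:
25: 7
21: 6
18: 5
13: 4
12: 3
11: 2
10: 1
3: 0
Sum: 7 + 6 + 5 + 4 + 3 + 2 + 1 + 0 = 28

28 out-of-order pairs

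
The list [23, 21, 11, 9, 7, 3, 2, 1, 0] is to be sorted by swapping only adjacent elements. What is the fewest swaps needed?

36 adjacent swaps

Minimum adjacent swaps = number of inversions (each swap of adjacent out-of-order elements removes one inversion and no swap can remove more).
Count inversions — for each element, later elements that are smaller:
23: 21, 11, 9, 7, 3, 2, 1, 0 → 8
21: 11, 9, 7, 3, 2, 1, 0 → 7
11: 9, 7, 3, 2, 1, 0 → 6
9: 7, 3, 2, 1, 0 → 5
7: 3, 2, 1, 0 → 4
3: 2, 1, 0 → 3
2: 1, 0 → 2
1: 0 → 1
0: none → 0
Total inversions: 8 + 7 + 6 + 5 + 4 + 3 + 2 + 1 + 0 = 36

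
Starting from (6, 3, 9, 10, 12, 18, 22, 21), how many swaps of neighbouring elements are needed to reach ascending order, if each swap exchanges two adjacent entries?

Minimum adjacent swaps = number of inversions (each swap of adjacent out-of-order elements removes one inversion and no swap can remove more).
Count inversions — for each element, later elements that are smaller:
6: 3 → 1
3: none → 0
9: none → 0
10: none → 0
12: none → 0
18: none → 0
22: 21 → 1
21: none → 0
Total inversions: 1 + 0 + 0 + 0 + 0 + 0 + 1 + 0 = 2

There are 2 swaps.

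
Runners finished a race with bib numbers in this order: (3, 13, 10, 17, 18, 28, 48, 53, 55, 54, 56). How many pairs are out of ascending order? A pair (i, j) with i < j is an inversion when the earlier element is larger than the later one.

Element-by-element contributions:
3: 0
13: 1
10: 0
17: 0
18: 0
28: 0
48: 0
53: 0
55: 1
54: 0
56: 0
Sum: 0 + 1 + 0 + 0 + 0 + 0 + 0 + 0 + 1 + 0 + 0 = 2

2 out-of-order pairs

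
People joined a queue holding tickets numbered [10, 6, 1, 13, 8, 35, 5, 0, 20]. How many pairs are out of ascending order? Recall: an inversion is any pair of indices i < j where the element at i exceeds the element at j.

Sweep left to right; for each value list the smaller values that follow it:
10 → 6, 1, 8, 5, 0 → 5
6 → 1, 5, 0 → 3
1 → 0 → 1
13 → 8, 5, 0 → 3
8 → 5, 0 → 2
35 → 5, 0, 20 → 3
5 → 0 → 1
0 → none → 0
20 → none → 0
Sum: 5 + 3 + 1 + 3 + 2 + 3 + 1 + 0 + 0 = 18

18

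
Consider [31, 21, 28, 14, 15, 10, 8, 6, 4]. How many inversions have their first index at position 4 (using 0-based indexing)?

4

The element at index 4 is 15.
Elements after it: 10, 8, 6, 4
Those smaller than 15: 10, 8, 6, 4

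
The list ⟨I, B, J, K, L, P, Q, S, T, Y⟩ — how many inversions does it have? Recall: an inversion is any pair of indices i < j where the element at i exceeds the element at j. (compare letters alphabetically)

Count, for each position, how many later elements it exceeds:
I → B → 1
B → none → 0
J → none → 0
K → none → 0
L → none → 0
P → none → 0
Q → none → 0
S → none → 0
T → none → 0
Y → none → 0
Sum: 1 + 0 + 0 + 0 + 0 + 0 + 0 + 0 + 0 + 0 = 1

Out-of-order pairs: 1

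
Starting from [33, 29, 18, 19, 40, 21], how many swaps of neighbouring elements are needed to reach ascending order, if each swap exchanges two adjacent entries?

The minimum number of adjacent swaps to sort an array equals its inversion count, since every such swap removes exactly one inversion.
Count inversions — for each element, later elements that are smaller:
33: 29, 18, 19, 21 → 4
29: 18, 19, 21 → 3
18: none → 0
19: none → 0
40: 21 → 1
21: none → 0
Total inversions: 4 + 3 + 0 + 0 + 1 + 0 = 8

8 swaps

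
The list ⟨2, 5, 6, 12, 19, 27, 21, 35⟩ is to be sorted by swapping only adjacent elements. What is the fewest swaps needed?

1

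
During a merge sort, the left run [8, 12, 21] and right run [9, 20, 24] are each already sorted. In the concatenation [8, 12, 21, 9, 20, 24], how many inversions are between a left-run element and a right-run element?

3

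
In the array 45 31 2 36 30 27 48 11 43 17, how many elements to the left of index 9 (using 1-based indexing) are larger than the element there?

2

The element at index 9 is 43.
Elements before it: 45, 31, 2, 36, 30, 27, 48, 11
Those larger than 43: 45, 48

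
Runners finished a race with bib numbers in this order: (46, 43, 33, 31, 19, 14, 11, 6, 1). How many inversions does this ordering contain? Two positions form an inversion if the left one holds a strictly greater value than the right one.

Sweep left to right; for each value list the smaller values that follow it:
46: 8
43: 7
33: 6
31: 5
19: 4
14: 3
11: 2
6: 1
1: 0
Sum: 8 + 7 + 6 + 5 + 4 + 3 + 2 + 1 + 0 = 36

36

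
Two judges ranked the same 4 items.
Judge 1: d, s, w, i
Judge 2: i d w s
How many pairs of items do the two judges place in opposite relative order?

Assign each item its position (1..4) in the first ordering, then rewrite the second ordering as that position sequence:
positions: d→1, s→2, w→3, i→4
second ordering as positions: [4, 1, 3, 2]
Discordant pairs = inversions in this position sequence.
4: 1, 3, 2 → 3
1: 0
3: 2 → 1
2: 0
Total: 3 + 0 + 1 + 0 = 4

4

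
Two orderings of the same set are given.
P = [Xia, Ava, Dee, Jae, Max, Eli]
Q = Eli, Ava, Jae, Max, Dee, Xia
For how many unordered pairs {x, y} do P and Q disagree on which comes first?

There are 11 disagreeing pairs.

Assign each item its position (1..6) in the first ordering, then rewrite the second ordering as that position sequence:
positions: Xia→1, Ava→2, Dee→3, Jae→4, Max→5, Eli→6
second ordering as positions: [6, 2, 4, 5, 3, 1]
Discordant pairs = inversions in this position sequence.
6: 2, 4, 5, 3, 1 → 5
2: 1 → 1
4: 3, 1 → 2
5: 3, 1 → 2
3: 1 → 1
1: 0
Total: 5 + 1 + 2 + 2 + 1 + 0 = 11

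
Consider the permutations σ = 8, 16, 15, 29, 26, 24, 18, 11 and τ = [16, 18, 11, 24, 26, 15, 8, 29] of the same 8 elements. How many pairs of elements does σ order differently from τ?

Assign each item its position (1..8) in the first ordering, then rewrite the second ordering as that position sequence:
positions: 8→1, 16→2, 15→3, 29→4, 26→5, 24→6, 18→7, 11→8
second ordering as positions: [2, 7, 8, 6, 5, 3, 1, 4]
Discordant pairs = inversions in this position sequence.
2: 1 → 1
7: 6, 5, 3, 1, 4 → 5
8: 6, 5, 3, 1, 4 → 5
6: 5, 3, 1, 4 → 4
5: 3, 1, 4 → 3
3: 1 → 1
1: 0
4: 0
Total: 1 + 5 + 5 + 4 + 3 + 1 + 0 + 0 = 19

19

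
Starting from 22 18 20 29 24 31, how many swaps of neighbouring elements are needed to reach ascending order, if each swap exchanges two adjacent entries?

Swaps: 3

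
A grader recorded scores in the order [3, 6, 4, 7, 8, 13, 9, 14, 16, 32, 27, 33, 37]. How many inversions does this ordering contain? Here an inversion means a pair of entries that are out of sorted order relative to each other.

There are 3 out-of-order pairs.

Count, for each position, how many later elements it exceeds:
3 → none → 0
6 → 4 → 1
4 → none → 0
7 → none → 0
8 → none → 0
13 → 9 → 1
9 → none → 0
14 → none → 0
16 → none → 0
32 → 27 → 1
27 → none → 0
33 → none → 0
37 → none → 0
Sum: 0 + 1 + 0 + 0 + 0 + 1 + 0 + 0 + 0 + 1 + 0 + 0 + 0 = 3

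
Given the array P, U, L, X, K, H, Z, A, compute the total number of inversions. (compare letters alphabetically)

There are 18 inversions.

For each element, count later entries that are smaller:
P: 4
U: 4
L: 3
X: 3
K: 2
H: 1
Z: 1
A: 0
Sum: 4 + 4 + 3 + 3 + 2 + 1 + 1 + 0 = 18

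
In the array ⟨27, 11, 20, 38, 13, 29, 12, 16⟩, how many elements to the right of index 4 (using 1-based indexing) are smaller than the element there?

4 such elements

The element at index 4 is 38.
Elements after it: 13, 29, 12, 16
Those smaller than 38: 13, 29, 12, 16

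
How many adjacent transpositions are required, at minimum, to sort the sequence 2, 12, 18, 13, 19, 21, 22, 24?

Each adjacent swap fixes exactly one inversion, so the minimum swap count equals the number of inversions.
Count inversions — for each element, later elements that are smaller:
2: none → 0
12: none → 0
18: 13 → 1
13: none → 0
19: none → 0
21: none → 0
22: none → 0
24: none → 0
Total inversions: 0 + 0 + 1 + 0 + 0 + 0 + 0 + 0 = 1

1 adjacent swap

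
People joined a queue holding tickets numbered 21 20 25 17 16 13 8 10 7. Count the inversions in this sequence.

33

Count, for each position, how many later elements it exceeds:
21 → 20, 17, 16, 13, 8, 10, 7 → 7
20 → 17, 16, 13, 8, 10, 7 → 6
25 → 17, 16, 13, 8, 10, 7 → 6
17 → 16, 13, 8, 10, 7 → 5
16 → 13, 8, 10, 7 → 4
13 → 8, 10, 7 → 3
8 → 7 → 1
10 → 7 → 1
7 → none → 0
Sum: 7 + 6 + 6 + 5 + 4 + 3 + 1 + 1 + 0 = 33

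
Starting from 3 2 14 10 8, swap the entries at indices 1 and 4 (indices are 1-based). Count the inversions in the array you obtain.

Positions 1 and 4 hold 3 and 10; after swapping, the array is [10, 2, 14, 3, 8].
Element-by-element contributions:
10 → 2, 3, 8 → 3
2 → none → 0
14 → 3, 8 → 2
3 → none → 0
8 → none → 0
Sum: 3 + 0 + 2 + 0 + 0 = 5

5 inversions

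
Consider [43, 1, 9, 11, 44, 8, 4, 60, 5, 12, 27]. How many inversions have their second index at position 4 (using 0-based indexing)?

0

The element at index 4 is 44.
Elements before it: 43, 1, 9, 11
None of them are larger than 44.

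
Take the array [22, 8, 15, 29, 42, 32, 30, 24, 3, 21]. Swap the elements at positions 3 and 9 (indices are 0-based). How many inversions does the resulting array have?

Positions 3 and 9 hold 29 and 21; after swapping, the array is [22, 8, 15, 21, 42, 32, 30, 24, 3, 29].
Sweep left to right; for each value list the smaller values that follow it:
22: 4
8: 1
15: 1
21: 1
42: 5
32: 4
30: 3
24: 1
3: 0
29: 0
Sum: 4 + 1 + 1 + 1 + 5 + 4 + 3 + 1 + 0 + 0 = 20

Inversions: 20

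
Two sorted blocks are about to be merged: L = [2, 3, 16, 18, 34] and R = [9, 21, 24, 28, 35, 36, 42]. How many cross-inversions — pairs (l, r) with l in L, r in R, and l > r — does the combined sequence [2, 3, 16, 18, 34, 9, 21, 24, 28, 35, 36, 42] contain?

Split inversions: 6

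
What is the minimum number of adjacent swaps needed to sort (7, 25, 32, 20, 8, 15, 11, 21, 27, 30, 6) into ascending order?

Each adjacent swap fixes exactly one inversion, so the minimum swap count equals the number of inversions.
Count inversions — for each element, later elements that are smaller:
7: 6 → 1
25: 20, 8, 15, 11, 21, 6 → 6
32: 20, 8, 15, 11, 21, 27, 30, 6 → 8
20: 8, 15, 11, 6 → 4
8: 6 → 1
15: 11, 6 → 2
11: 6 → 1
21: 6 → 1
27: 6 → 1
30: 6 → 1
6: none → 0
Total inversions: 1 + 6 + 8 + 4 + 1 + 2 + 1 + 1 + 1 + 1 + 0 = 26

There are 26 swaps.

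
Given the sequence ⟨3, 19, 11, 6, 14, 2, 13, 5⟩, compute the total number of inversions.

Sweep left to right; for each value list the smaller values that follow it:
3: 1
19: 6
11: 3
6: 2
14: 3
2: 0
13: 1
5: 0
Sum: 1 + 6 + 3 + 2 + 3 + 0 + 1 + 0 = 16

16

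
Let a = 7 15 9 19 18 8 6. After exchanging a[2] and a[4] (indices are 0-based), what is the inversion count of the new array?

13 inversions

Positions 2 and 4 hold 9 and 18; after swapping, the array is [7, 15, 18, 19, 9, 8, 6].
Sweep left to right; for each value list the smaller values that follow it:
7: 1
15: 3
18: 3
19: 3
9: 2
8: 1
6: 0
Sum: 1 + 3 + 3 + 3 + 2 + 1 + 0 = 13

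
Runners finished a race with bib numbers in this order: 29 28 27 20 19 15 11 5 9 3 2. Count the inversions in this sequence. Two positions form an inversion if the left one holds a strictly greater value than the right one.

Element-by-element contributions:
29: 10
28: 9
27: 8
20: 7
19: 6
15: 5
11: 4
5: 2
9: 2
3: 1
2: 0
Sum: 10 + 9 + 8 + 7 + 6 + 5 + 4 + 2 + 2 + 1 + 0 = 54

54 inversions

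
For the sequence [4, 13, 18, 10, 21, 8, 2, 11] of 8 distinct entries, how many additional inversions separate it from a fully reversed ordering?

Maximum inversions for 8 distinct elements is C(8, 2) = 8·7/2 = 28.
Current inversions — for each element, count later smaller elements:
4: 1
13: 4
18: 4
10: 2
21: 3
8: 1
2: 0
11: 0
Current total: 1 + 4 + 4 + 2 + 3 + 1 + 0 + 0 = 15
Shortfall: 28 − 15 = 13

13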